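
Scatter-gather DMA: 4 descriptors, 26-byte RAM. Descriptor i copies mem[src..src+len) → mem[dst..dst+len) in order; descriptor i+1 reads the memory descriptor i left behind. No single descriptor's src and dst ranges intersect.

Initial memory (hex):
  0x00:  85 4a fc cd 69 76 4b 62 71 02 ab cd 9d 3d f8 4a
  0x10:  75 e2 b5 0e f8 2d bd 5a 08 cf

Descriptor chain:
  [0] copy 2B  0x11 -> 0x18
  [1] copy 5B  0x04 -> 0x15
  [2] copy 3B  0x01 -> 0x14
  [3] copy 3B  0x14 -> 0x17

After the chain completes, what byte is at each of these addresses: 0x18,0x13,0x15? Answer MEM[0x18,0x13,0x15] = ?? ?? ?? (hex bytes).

MEM[0x18,0x13,0x15] = fc 0e fc

#0 dst[0x18+2] := {0xe2,0xb5}
#1 dst[0x15+5] := {0x69,0x76,0x4b,0x62,0x71}
#2 dst[0x14+3] := {0x4a,0xfc,0xcd}
#3 dst[0x17+3] := {0x4a,0xfc,0xcd}
query mem[0x18]=0xfc, mem[0x13]=0x0e, mem[0x15]=0xfc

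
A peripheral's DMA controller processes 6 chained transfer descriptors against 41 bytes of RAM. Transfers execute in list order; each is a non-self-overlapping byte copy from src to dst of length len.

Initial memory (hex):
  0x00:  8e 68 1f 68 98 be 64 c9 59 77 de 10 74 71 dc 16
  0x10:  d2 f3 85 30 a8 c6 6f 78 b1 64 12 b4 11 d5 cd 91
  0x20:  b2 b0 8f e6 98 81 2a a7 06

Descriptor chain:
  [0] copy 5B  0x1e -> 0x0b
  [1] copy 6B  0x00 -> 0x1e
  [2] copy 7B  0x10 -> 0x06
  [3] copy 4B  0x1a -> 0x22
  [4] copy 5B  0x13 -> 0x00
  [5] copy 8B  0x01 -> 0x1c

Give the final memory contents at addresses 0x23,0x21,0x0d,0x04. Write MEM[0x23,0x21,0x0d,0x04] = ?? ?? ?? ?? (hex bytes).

MEM[0x23,0x21,0x0d,0x04] = 85 d2 b2 78

  after D0: wrote 5B at 0x0b = cd91b2b08f
  after D1: wrote 6B at 0x1e = 8e681f6898be
  after D2: wrote 7B at 0x06 = d2f38530a8c66f
  after D3: wrote 4B at 0x22 = 12b411d5
  after D4: wrote 5B at 0x00 = 30a8c66f78
  after D5: wrote 8B at 0x1c = a8c66f78bed2f385
query mem[0x23]=0x85, mem[0x21]=0xd2, mem[0x0d]=0xb2, mem[0x04]=0x78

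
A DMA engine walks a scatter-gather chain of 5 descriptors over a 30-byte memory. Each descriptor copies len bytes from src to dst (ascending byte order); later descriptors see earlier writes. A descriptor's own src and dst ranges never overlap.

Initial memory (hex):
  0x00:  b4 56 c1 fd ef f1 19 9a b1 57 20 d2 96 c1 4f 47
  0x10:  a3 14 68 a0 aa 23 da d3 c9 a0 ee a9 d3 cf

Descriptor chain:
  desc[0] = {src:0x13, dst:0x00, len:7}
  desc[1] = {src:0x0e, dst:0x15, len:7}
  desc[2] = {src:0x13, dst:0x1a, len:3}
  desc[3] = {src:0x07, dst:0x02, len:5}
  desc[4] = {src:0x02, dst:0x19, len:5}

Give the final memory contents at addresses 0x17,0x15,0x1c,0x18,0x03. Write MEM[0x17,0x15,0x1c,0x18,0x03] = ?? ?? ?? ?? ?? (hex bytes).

  after D0: wrote 7B at 0x00 = a0aa23dad3c9a0
  after D1: wrote 7B at 0x15 = 4f47a31468a0aa
  after D2: wrote 3B at 0x1a = a0aa4f
  after D3: wrote 5B at 0x02 = 9ab15720d2
  after D4: wrote 5B at 0x19 = 9ab15720d2
query mem[0x17]=0xa3, mem[0x15]=0x4f, mem[0x1c]=0x20, mem[0x18]=0x14, mem[0x03]=0xb1

MEM[0x17,0x15,0x1c,0x18,0x03] = a3 4f 20 14 b1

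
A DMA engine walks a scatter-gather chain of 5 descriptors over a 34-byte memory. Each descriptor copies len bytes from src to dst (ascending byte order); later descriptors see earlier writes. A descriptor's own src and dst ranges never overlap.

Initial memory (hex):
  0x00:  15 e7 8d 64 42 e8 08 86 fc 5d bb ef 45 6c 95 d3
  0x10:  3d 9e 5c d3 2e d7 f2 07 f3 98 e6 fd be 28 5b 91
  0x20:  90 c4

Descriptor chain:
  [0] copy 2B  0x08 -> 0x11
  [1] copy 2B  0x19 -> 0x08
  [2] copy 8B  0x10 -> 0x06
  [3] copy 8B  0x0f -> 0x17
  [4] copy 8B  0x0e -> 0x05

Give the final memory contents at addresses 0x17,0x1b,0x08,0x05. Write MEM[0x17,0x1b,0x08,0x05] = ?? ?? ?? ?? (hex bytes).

#0 dst[0x11+2] := {0xfc,0x5d}
#1 dst[0x08+2] := {0x98,0xe6}
#2 dst[0x06+8] := {0x3d,0xfc,0x5d,0xd3,0x2e,0xd7,0xf2,0x07}
#3 dst[0x17+8] := {0xd3,0x3d,0xfc,0x5d,0xd3,0x2e,0xd7,0xf2}
#4 dst[0x05+8] := {0x95,0xd3,0x3d,0xfc,0x5d,0xd3,0x2e,0xd7}
query mem[0x17]=0xd3, mem[0x1b]=0xd3, mem[0x08]=0xfc, mem[0x05]=0x95

MEM[0x17,0x1b,0x08,0x05] = d3 d3 fc 95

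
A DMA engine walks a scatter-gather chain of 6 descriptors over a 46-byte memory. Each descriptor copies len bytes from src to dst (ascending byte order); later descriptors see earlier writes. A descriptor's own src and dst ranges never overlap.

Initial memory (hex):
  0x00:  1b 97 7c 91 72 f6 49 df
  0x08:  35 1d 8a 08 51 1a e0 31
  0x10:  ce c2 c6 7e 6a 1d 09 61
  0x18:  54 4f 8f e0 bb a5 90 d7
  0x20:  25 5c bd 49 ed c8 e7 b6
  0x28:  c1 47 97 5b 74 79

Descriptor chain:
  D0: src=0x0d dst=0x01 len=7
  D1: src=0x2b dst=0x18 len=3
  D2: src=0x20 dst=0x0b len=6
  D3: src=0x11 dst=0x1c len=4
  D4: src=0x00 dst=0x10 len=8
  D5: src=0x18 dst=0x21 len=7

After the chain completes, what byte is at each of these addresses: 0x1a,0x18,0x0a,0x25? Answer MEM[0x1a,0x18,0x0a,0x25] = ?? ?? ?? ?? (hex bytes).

D0: mem[0x01..0x07] <- [1a e0 31 ce c2 c6 7e]
D1: mem[0x18..0x1a] <- [5b 74 79]
D2: mem[0x0b..0x10] <- [25 5c bd 49 ed c8]
D3: mem[0x1c..0x1f] <- [c2 c6 7e 6a]
D4: mem[0x10..0x17] <- [1b 1a e0 31 ce c2 c6 7e]
D5: mem[0x21..0x27] <- [5b 74 79 e0 c2 c6 7e]
query mem[0x1a]=0x79, mem[0x18]=0x5b, mem[0x0a]=0x8a, mem[0x25]=0xc2

MEM[0x1a,0x18,0x0a,0x25] = 79 5b 8a c2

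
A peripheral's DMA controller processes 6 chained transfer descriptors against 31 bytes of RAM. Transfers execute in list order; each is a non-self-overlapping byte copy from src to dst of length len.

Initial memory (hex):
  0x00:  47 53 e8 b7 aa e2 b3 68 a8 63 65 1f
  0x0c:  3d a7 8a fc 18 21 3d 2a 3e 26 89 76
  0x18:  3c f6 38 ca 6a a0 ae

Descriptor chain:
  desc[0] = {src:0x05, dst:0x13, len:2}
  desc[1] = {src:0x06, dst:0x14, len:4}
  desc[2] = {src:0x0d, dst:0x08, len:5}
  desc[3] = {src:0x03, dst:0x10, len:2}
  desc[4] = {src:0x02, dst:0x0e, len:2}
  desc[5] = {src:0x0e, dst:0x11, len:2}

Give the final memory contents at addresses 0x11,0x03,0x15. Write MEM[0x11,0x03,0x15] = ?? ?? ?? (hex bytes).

  after D0: wrote 2B at 0x13 = e2b3
  after D1: wrote 4B at 0x14 = b368a863
  after D2: wrote 5B at 0x08 = a78afc1821
  after D3: wrote 2B at 0x10 = b7aa
  after D4: wrote 2B at 0x0e = e8b7
  after D5: wrote 2B at 0x11 = e8b7
query mem[0x11]=0xe8, mem[0x03]=0xb7, mem[0x15]=0x68

MEM[0x11,0x03,0x15] = e8 b7 68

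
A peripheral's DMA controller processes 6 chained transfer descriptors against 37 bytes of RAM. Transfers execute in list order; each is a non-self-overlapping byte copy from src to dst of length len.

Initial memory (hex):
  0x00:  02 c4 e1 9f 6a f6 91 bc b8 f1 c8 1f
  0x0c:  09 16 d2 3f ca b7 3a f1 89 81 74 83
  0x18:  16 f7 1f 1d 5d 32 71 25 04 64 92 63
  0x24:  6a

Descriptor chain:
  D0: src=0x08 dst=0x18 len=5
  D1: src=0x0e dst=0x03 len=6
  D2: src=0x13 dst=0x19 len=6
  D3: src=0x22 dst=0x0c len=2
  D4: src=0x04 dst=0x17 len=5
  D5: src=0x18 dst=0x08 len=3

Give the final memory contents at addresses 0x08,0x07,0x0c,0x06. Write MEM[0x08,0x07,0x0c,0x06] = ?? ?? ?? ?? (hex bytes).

[0] 0x08->0x18 len=5 : b8 f1 c8 1f 09
[1] 0x0e->0x03 len=6 : d2 3f ca b7 3a f1
[2] 0x13->0x19 len=6 : f1 89 81 74 83 b8
[3] 0x22->0x0c len=2 : 92 63
[4] 0x04->0x17 len=5 : 3f ca b7 3a f1
[5] 0x18->0x08 len=3 : ca b7 3a
query mem[0x08]=0xca, mem[0x07]=0x3a, mem[0x0c]=0x92, mem[0x06]=0xb7

MEM[0x08,0x07,0x0c,0x06] = ca 3a 92 b7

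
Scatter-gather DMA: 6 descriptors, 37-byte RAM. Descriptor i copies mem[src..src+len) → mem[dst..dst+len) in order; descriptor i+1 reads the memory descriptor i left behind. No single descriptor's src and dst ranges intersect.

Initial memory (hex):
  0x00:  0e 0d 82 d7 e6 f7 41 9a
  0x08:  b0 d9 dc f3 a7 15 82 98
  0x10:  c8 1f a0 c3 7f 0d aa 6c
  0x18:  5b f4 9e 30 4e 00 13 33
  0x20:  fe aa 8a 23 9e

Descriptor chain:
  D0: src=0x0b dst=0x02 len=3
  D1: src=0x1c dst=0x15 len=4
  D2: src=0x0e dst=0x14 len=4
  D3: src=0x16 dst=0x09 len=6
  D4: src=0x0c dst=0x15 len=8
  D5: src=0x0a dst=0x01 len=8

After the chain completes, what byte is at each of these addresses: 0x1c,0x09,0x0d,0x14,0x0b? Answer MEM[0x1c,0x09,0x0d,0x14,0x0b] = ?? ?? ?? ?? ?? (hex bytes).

MEM[0x1c,0x09,0x0d,0x14,0x0b] = c3 c8 9e 82 33

#0 dst[0x02+3] := {0xf3,0xa7,0x15}
#1 dst[0x15+4] := {0x4e,0x00,0x13,0x33}
#2 dst[0x14+4] := {0x82,0x98,0xc8,0x1f}
#3 dst[0x09+6] := {0xc8,0x1f,0x33,0xf4,0x9e,0x30}
#4 dst[0x15+8] := {0xf4,0x9e,0x30,0x98,0xc8,0x1f,0xa0,0xc3}
#5 dst[0x01+8] := {0x1f,0x33,0xf4,0x9e,0x30,0x98,0xc8,0x1f}
query mem[0x1c]=0xc3, mem[0x09]=0xc8, mem[0x0d]=0x9e, mem[0x14]=0x82, mem[0x0b]=0x33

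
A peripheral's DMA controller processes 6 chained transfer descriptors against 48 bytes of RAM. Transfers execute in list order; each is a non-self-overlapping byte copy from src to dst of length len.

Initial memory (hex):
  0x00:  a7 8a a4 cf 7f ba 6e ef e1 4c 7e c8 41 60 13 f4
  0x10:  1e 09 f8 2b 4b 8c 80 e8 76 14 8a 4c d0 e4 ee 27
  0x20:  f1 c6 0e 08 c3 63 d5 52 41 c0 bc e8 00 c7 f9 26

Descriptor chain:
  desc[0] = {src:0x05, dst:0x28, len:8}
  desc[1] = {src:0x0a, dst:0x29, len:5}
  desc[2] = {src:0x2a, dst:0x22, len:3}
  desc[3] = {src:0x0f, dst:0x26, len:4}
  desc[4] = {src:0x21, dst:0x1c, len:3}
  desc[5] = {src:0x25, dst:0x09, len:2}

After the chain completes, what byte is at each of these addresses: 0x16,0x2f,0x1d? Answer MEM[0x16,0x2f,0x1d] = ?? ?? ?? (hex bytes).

MEM[0x16,0x2f,0x1d] = 80 41 c8

#0 dst[0x28+8] := {0xba,0x6e,0xef,0xe1,0x4c,0x7e,0xc8,0x41}
#1 dst[0x29+5] := {0x7e,0xc8,0x41,0x60,0x13}
#2 dst[0x22+3] := {0xc8,0x41,0x60}
#3 dst[0x26+4] := {0xf4,0x1e,0x09,0xf8}
#4 dst[0x1c+3] := {0xc6,0xc8,0x41}
#5 dst[0x09+2] := {0x63,0xf4}
query mem[0x16]=0x80, mem[0x2f]=0x41, mem[0x1d]=0xc8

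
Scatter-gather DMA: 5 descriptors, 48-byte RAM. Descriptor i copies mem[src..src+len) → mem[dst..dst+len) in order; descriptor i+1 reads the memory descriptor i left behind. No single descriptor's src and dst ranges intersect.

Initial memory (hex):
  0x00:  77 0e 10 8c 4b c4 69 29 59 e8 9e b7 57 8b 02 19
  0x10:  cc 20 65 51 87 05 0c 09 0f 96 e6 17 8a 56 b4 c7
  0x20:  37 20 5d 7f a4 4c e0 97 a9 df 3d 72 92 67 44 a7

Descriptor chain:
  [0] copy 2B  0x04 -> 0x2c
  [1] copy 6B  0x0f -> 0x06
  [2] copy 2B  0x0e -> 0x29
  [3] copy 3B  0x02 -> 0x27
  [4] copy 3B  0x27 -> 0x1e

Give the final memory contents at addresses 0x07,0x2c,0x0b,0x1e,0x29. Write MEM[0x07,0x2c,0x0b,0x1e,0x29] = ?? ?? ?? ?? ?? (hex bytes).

[0] 0x04->0x2c len=2 : 4b c4
[1] 0x0f->0x06 len=6 : 19 cc 20 65 51 87
[2] 0x0e->0x29 len=2 : 02 19
[3] 0x02->0x27 len=3 : 10 8c 4b
[4] 0x27->0x1e len=3 : 10 8c 4b
query mem[0x07]=0xcc, mem[0x2c]=0x4b, mem[0x0b]=0x87, mem[0x1e]=0x10, mem[0x29]=0x4b

MEM[0x07,0x2c,0x0b,0x1e,0x29] = cc 4b 87 10 4b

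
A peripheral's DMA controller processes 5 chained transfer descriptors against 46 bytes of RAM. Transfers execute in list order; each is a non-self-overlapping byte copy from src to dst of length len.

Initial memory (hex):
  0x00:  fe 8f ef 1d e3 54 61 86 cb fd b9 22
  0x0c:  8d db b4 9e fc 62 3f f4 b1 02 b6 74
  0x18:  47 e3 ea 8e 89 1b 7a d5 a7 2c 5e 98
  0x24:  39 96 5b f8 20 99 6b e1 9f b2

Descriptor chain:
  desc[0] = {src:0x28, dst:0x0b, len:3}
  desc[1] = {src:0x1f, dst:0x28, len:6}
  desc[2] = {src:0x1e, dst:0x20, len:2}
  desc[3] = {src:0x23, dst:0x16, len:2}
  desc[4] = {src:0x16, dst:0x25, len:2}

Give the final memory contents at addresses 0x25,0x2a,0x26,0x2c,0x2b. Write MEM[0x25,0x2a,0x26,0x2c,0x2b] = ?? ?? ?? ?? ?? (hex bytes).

D0: mem[0x0b..0x0d] <- [20 99 6b]
D1: mem[0x28..0x2d] <- [d5 a7 2c 5e 98 39]
D2: mem[0x20..0x21] <- [7a d5]
D3: mem[0x16..0x17] <- [98 39]
D4: mem[0x25..0x26] <- [98 39]
query mem[0x25]=0x98, mem[0x2a]=0x2c, mem[0x26]=0x39, mem[0x2c]=0x98, mem[0x2b]=0x5e

MEM[0x25,0x2a,0x26,0x2c,0x2b] = 98 2c 39 98 5e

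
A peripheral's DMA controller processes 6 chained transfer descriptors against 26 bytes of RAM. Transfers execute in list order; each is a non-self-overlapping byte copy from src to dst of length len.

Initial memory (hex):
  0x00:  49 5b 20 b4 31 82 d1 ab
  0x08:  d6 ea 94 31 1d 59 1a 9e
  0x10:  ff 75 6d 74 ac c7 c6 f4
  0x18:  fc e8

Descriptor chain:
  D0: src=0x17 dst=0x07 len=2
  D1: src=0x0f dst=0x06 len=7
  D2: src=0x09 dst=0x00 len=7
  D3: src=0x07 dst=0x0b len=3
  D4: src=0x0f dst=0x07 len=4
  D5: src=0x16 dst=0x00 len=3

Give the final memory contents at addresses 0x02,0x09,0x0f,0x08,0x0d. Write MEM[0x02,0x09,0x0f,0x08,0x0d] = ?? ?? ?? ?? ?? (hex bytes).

  after D0: wrote 2B at 0x07 = f4fc
  after D1: wrote 7B at 0x06 = 9eff756d74acc7
  after D2: wrote 7B at 0x00 = 6d74acc7591a9e
  after D3: wrote 3B at 0x0b = ff756d
  after D4: wrote 4B at 0x07 = 9eff756d
  after D5: wrote 3B at 0x00 = c6f4fc
query mem[0x02]=0xfc, mem[0x09]=0x75, mem[0x0f]=0x9e, mem[0x08]=0xff, mem[0x0d]=0x6d

MEM[0x02,0x09,0x0f,0x08,0x0d] = fc 75 9e ff 6d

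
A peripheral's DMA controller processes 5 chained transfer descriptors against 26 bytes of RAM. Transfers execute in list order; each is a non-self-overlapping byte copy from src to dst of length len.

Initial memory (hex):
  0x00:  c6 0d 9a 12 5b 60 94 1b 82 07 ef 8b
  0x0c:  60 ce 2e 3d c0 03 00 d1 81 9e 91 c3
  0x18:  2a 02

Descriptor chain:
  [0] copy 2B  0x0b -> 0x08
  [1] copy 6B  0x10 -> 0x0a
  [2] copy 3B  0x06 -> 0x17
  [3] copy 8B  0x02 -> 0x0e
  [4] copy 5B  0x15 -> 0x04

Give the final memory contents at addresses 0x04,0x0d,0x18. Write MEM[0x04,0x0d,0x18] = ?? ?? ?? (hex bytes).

MEM[0x04,0x0d,0x18] = 60 d1 1b

[0] 0x0b->0x08 len=2 : 8b 60
[1] 0x10->0x0a len=6 : c0 03 00 d1 81 9e
[2] 0x06->0x17 len=3 : 94 1b 8b
[3] 0x02->0x0e len=8 : 9a 12 5b 60 94 1b 8b 60
[4] 0x15->0x04 len=5 : 60 91 94 1b 8b
query mem[0x04]=0x60, mem[0x0d]=0xd1, mem[0x18]=0x1b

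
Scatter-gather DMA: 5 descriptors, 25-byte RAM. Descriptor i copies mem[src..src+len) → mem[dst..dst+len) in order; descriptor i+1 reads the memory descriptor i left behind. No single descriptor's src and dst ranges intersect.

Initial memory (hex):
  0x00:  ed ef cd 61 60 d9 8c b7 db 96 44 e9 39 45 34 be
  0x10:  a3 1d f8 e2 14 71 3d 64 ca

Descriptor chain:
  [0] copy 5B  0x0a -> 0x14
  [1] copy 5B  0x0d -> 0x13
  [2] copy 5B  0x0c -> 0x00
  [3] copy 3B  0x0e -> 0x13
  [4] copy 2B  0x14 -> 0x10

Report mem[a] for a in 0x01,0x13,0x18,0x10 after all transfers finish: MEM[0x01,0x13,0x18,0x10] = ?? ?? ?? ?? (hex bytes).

MEM[0x01,0x13,0x18,0x10] = 45 34 34 be

#0 dst[0x14+5] := {0x44,0xe9,0x39,0x45,0x34}
#1 dst[0x13+5] := {0x45,0x34,0xbe,0xa3,0x1d}
#2 dst[0x00+5] := {0x39,0x45,0x34,0xbe,0xa3}
#3 dst[0x13+3] := {0x34,0xbe,0xa3}
#4 dst[0x10+2] := {0xbe,0xa3}
query mem[0x01]=0x45, mem[0x13]=0x34, mem[0x18]=0x34, mem[0x10]=0xbe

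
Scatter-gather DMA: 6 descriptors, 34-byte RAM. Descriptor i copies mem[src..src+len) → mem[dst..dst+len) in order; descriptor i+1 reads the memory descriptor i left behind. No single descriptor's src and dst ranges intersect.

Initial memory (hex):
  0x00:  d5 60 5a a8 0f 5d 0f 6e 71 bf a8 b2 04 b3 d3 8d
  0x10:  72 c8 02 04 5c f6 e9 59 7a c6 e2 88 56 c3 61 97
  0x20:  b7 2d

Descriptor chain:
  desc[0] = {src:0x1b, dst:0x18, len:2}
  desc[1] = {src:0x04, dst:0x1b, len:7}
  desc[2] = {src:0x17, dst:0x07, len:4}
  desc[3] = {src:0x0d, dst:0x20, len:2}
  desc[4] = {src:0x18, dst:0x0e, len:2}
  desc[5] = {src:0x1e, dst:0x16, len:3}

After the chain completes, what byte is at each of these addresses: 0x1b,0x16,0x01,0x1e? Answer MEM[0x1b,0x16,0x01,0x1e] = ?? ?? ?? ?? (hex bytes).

[0] 0x1b->0x18 len=2 : 88 56
[1] 0x04->0x1b len=7 : 0f 5d 0f 6e 71 bf a8
[2] 0x17->0x07 len=4 : 59 88 56 e2
[3] 0x0d->0x20 len=2 : b3 d3
[4] 0x18->0x0e len=2 : 88 56
[5] 0x1e->0x16 len=3 : 6e 71 b3
query mem[0x1b]=0x0f, mem[0x16]=0x6e, mem[0x01]=0x60, mem[0x1e]=0x6e

MEM[0x1b,0x16,0x01,0x1e] = 0f 6e 60 6e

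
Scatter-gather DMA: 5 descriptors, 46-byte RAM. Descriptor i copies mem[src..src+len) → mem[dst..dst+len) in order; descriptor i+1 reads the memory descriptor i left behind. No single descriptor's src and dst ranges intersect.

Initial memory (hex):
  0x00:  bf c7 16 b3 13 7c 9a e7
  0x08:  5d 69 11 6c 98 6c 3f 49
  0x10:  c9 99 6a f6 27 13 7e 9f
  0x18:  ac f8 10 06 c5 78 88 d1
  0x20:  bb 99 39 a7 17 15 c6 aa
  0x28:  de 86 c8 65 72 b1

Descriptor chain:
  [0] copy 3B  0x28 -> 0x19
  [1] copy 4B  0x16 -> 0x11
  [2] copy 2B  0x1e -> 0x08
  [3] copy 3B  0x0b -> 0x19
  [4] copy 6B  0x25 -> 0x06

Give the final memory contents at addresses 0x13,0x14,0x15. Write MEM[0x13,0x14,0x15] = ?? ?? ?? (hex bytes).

MEM[0x13,0x14,0x15] = ac de 13

  after D0: wrote 3B at 0x19 = de86c8
  after D1: wrote 4B at 0x11 = 7e9facde
  after D2: wrote 2B at 0x08 = 88d1
  after D3: wrote 3B at 0x19 = 6c986c
  after D4: wrote 6B at 0x06 = 15c6aade86c8
query mem[0x13]=0xac, mem[0x14]=0xde, mem[0x15]=0x13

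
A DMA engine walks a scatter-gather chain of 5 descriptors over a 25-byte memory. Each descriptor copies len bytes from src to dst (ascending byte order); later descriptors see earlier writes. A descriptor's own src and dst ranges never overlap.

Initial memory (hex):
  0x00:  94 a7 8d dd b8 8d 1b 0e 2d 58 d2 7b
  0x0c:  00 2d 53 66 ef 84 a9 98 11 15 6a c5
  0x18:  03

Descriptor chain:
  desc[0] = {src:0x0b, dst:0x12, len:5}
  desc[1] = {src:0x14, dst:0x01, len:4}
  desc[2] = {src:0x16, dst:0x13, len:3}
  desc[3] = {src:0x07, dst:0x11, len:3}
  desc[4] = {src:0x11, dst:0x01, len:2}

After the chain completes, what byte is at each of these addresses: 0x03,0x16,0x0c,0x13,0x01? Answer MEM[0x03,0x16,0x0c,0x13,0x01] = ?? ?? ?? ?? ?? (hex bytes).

D0: mem[0x12..0x16] <- [7b 00 2d 53 66]
D1: mem[0x01..0x04] <- [2d 53 66 c5]
D2: mem[0x13..0x15] <- [66 c5 03]
D3: mem[0x11..0x13] <- [0e 2d 58]
D4: mem[0x01..0x02] <- [0e 2d]
query mem[0x03]=0x66, mem[0x16]=0x66, mem[0x0c]=0x00, mem[0x13]=0x58, mem[0x01]=0x0e

MEM[0x03,0x16,0x0c,0x13,0x01] = 66 66 00 58 0e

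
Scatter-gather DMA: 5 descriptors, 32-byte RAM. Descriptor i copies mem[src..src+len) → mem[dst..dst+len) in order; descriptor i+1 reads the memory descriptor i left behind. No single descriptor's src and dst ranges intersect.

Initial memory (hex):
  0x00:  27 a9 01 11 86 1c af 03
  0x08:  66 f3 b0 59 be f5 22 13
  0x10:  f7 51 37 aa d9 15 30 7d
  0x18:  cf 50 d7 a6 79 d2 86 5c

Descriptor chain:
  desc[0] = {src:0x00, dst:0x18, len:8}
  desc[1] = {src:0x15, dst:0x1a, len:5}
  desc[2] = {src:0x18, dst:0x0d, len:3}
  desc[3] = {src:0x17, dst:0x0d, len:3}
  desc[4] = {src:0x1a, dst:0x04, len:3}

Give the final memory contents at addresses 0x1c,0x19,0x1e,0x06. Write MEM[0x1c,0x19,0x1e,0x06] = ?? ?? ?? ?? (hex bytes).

MEM[0x1c,0x19,0x1e,0x06] = 7d a9 a9 7d

#0 dst[0x18+8] := {0x27,0xa9,0x01,0x11,0x86,0x1c,0xaf,0x03}
#1 dst[0x1a+5] := {0x15,0x30,0x7d,0x27,0xa9}
#2 dst[0x0d+3] := {0x27,0xa9,0x15}
#3 dst[0x0d+3] := {0x7d,0x27,0xa9}
#4 dst[0x04+3] := {0x15,0x30,0x7d}
query mem[0x1c]=0x7d, mem[0x19]=0xa9, mem[0x1e]=0xa9, mem[0x06]=0x7d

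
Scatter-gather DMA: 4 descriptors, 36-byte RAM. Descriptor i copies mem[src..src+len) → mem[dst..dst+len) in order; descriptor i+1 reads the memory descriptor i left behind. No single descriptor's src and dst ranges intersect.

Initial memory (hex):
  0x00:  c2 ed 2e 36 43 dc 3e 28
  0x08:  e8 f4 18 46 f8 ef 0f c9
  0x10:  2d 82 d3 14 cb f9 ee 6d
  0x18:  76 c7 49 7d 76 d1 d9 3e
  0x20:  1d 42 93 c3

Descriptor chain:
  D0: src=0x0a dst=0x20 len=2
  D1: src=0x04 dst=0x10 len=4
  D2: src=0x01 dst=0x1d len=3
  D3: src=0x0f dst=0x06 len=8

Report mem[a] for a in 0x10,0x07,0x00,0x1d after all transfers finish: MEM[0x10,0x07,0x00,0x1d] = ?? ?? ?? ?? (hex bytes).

[0] 0x0a->0x20 len=2 : 18 46
[1] 0x04->0x10 len=4 : 43 dc 3e 28
[2] 0x01->0x1d len=3 : ed 2e 36
[3] 0x0f->0x06 len=8 : c9 43 dc 3e 28 cb f9 ee
query mem[0x10]=0x43, mem[0x07]=0x43, mem[0x00]=0xc2, mem[0x1d]=0xed

MEM[0x10,0x07,0x00,0x1d] = 43 43 c2 ed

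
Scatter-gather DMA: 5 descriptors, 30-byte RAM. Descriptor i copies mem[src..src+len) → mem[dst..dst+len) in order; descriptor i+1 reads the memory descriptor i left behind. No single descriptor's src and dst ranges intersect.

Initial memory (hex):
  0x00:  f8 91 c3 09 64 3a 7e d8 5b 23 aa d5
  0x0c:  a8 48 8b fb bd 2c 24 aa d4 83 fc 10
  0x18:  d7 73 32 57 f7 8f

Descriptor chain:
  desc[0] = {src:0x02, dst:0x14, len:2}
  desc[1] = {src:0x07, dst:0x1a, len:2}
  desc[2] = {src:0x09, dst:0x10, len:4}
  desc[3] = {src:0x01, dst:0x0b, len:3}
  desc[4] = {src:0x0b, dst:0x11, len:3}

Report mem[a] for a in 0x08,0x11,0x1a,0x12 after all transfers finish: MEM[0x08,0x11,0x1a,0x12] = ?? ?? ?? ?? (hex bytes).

#0 dst[0x14+2] := {0xc3,0x09}
#1 dst[0x1a+2] := {0xd8,0x5b}
#2 dst[0x10+4] := {0x23,0xaa,0xd5,0xa8}
#3 dst[0x0b+3] := {0x91,0xc3,0x09}
#4 dst[0x11+3] := {0x91,0xc3,0x09}
query mem[0x08]=0x5b, mem[0x11]=0x91, mem[0x1a]=0xd8, mem[0x12]=0xc3

MEM[0x08,0x11,0x1a,0x12] = 5b 91 d8 c3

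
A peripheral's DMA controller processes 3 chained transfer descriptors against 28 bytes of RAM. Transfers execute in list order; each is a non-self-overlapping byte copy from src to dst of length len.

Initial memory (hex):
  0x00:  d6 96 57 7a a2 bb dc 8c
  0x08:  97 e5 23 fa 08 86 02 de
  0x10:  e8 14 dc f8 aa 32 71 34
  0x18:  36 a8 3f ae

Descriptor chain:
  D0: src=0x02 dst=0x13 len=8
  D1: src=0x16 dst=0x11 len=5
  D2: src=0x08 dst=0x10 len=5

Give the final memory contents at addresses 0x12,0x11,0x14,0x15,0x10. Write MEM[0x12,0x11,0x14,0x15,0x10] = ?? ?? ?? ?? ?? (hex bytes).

D0: mem[0x13..0x1a] <- [57 7a a2 bb dc 8c 97 e5]
D1: mem[0x11..0x15] <- [bb dc 8c 97 e5]
D2: mem[0x10..0x14] <- [97 e5 23 fa 08]
query mem[0x12]=0x23, mem[0x11]=0xe5, mem[0x14]=0x08, mem[0x15]=0xe5, mem[0x10]=0x97

MEM[0x12,0x11,0x14,0x15,0x10] = 23 e5 08 e5 97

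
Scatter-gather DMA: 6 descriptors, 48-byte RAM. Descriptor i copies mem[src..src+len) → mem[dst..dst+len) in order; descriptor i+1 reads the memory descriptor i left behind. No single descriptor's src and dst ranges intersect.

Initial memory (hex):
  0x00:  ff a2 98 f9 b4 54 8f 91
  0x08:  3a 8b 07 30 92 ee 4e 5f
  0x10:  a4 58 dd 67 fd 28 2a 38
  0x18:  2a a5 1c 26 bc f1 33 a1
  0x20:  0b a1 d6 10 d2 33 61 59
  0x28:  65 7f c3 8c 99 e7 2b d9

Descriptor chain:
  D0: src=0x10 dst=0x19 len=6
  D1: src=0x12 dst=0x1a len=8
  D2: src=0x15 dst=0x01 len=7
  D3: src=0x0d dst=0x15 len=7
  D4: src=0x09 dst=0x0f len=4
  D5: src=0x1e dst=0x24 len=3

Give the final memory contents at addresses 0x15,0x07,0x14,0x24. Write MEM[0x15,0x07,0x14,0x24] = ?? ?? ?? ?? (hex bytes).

[0] 0x10->0x19 len=6 : a4 58 dd 67 fd 28
[1] 0x12->0x1a len=8 : dd 67 fd 28 2a 38 2a a4
[2] 0x15->0x01 len=7 : 28 2a 38 2a a4 dd 67
[3] 0x0d->0x15 len=7 : ee 4e 5f a4 58 dd 67
[4] 0x09->0x0f len=4 : 8b 07 30 92
[5] 0x1e->0x24 len=3 : 2a 38 2a
query mem[0x15]=0xee, mem[0x07]=0x67, mem[0x14]=0xfd, mem[0x24]=0x2a

MEM[0x15,0x07,0x14,0x24] = ee 67 fd 2a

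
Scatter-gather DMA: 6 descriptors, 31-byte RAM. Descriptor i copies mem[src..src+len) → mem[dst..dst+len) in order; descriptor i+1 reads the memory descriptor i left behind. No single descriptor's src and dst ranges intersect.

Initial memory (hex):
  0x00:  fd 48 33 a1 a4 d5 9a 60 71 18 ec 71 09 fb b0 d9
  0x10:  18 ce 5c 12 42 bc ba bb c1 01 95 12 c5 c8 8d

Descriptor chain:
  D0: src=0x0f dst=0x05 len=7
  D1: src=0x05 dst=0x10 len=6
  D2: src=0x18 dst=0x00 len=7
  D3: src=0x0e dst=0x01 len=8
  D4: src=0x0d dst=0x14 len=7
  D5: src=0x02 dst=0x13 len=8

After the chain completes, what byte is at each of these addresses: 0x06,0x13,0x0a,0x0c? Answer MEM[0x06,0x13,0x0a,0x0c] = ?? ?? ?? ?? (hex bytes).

MEM[0x06,0x13,0x0a,0x0c] = 5c d9 42 09

[0] 0x0f->0x05 len=7 : d9 18 ce 5c 12 42 bc
[1] 0x05->0x10 len=6 : d9 18 ce 5c 12 42
[2] 0x18->0x00 len=7 : c1 01 95 12 c5 c8 8d
[3] 0x0e->0x01 len=8 : b0 d9 d9 18 ce 5c 12 42
[4] 0x0d->0x14 len=7 : fb b0 d9 d9 18 ce 5c
[5] 0x02->0x13 len=8 : d9 d9 18 ce 5c 12 42 12
query mem[0x06]=0x5c, mem[0x13]=0xd9, mem[0x0a]=0x42, mem[0x0c]=0x09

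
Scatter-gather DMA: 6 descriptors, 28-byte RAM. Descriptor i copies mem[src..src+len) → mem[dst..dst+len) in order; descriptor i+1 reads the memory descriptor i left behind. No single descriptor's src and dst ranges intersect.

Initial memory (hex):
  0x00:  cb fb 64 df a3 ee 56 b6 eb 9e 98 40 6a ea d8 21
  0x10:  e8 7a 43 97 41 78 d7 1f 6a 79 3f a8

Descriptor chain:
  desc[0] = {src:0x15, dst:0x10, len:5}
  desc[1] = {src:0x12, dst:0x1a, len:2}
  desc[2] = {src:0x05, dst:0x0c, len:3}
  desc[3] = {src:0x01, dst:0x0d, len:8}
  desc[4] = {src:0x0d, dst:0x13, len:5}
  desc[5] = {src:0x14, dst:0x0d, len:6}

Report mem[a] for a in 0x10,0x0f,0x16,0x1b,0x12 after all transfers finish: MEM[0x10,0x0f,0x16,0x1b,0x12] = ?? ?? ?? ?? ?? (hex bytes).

MEM[0x10,0x0f,0x16,0x1b,0x12] = ee a3 a3 6a 79

#0 dst[0x10+5] := {0x78,0xd7,0x1f,0x6a,0x79}
#1 dst[0x1a+2] := {0x1f,0x6a}
#2 dst[0x0c+3] := {0xee,0x56,0xb6}
#3 dst[0x0d+8] := {0xfb,0x64,0xdf,0xa3,0xee,0x56,0xb6,0xeb}
#4 dst[0x13+5] := {0xfb,0x64,0xdf,0xa3,0xee}
#5 dst[0x0d+6] := {0x64,0xdf,0xa3,0xee,0x6a,0x79}
query mem[0x10]=0xee, mem[0x0f]=0xa3, mem[0x16]=0xa3, mem[0x1b]=0x6a, mem[0x12]=0x79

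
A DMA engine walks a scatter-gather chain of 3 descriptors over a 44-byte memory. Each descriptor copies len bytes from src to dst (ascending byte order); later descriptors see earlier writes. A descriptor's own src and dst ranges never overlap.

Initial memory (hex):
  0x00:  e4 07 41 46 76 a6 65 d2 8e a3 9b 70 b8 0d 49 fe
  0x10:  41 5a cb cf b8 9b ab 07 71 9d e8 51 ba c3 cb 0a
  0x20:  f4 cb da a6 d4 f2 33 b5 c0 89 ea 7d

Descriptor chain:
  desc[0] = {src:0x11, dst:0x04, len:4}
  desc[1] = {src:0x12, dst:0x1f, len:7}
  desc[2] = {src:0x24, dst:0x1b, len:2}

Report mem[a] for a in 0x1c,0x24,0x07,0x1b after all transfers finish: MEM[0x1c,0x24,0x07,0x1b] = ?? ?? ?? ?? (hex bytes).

#0 dst[0x04+4] := {0x5a,0xcb,0xcf,0xb8}
#1 dst[0x1f+7] := {0xcb,0xcf,0xb8,0x9b,0xab,0x07,0x71}
#2 dst[0x1b+2] := {0x07,0x71}
query mem[0x1c]=0x71, mem[0x24]=0x07, mem[0x07]=0xb8, mem[0x1b]=0x07

MEM[0x1c,0x24,0x07,0x1b] = 71 07 b8 07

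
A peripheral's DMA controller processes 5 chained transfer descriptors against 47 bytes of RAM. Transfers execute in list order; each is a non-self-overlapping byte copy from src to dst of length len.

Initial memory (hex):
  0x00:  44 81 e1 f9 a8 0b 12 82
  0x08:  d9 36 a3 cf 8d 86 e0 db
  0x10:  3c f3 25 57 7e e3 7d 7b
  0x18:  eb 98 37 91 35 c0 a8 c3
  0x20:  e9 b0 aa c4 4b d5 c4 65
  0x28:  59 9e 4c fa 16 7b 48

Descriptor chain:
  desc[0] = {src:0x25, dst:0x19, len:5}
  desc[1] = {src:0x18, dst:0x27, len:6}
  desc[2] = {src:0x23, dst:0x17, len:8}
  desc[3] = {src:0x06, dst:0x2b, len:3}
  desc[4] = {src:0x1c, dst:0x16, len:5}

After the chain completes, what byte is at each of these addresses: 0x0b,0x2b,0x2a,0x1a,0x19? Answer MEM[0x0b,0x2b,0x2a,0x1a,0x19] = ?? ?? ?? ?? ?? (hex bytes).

  after D0: wrote 5B at 0x19 = d5c465599e
  after D1: wrote 6B at 0x27 = ebd5c465599e
  after D2: wrote 8B at 0x17 = c44bd5c4ebd5c465
  after D3: wrote 3B at 0x2b = 1282d9
  after D4: wrote 5B at 0x16 = d5c465c3e9
query mem[0x0b]=0xcf, mem[0x2b]=0x12, mem[0x2a]=0x65, mem[0x1a]=0xe9, mem[0x19]=0xc3

MEM[0x0b,0x2b,0x2a,0x1a,0x19] = cf 12 65 e9 c3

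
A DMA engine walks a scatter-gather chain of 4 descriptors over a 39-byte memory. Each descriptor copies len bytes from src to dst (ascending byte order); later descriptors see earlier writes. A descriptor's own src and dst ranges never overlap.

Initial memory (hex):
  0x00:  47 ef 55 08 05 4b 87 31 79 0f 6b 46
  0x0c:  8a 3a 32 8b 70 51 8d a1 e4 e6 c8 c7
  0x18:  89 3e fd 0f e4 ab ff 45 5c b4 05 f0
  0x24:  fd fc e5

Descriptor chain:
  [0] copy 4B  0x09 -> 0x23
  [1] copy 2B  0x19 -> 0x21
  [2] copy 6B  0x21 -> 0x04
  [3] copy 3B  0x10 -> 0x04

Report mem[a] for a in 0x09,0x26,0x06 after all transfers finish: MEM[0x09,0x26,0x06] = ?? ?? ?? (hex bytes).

MEM[0x09,0x26,0x06] = 8a 8a 8d

D0: mem[0x23..0x26] <- [0f 6b 46 8a]
D1: mem[0x21..0x22] <- [3e fd]
D2: mem[0x04..0x09] <- [3e fd 0f 6b 46 8a]
D3: mem[0x04..0x06] <- [70 51 8d]
query mem[0x09]=0x8a, mem[0x26]=0x8a, mem[0x06]=0x8d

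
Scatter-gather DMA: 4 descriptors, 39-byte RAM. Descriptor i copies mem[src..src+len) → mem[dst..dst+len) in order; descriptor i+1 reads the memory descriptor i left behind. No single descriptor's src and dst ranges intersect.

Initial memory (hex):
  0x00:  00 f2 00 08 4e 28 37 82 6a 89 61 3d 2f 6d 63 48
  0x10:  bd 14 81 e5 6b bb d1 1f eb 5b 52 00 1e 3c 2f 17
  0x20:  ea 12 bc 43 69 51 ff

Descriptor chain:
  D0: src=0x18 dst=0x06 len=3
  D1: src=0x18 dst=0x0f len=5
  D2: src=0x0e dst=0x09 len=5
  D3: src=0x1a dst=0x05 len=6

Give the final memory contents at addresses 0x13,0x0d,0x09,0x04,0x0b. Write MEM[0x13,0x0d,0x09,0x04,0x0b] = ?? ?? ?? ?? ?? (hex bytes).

  after D0: wrote 3B at 0x06 = eb5b52
  after D1: wrote 5B at 0x0f = eb5b52001e
  after D2: wrote 5B at 0x09 = 63eb5b5200
  after D3: wrote 6B at 0x05 = 52001e3c2f17
query mem[0x13]=0x1e, mem[0x0d]=0x00, mem[0x09]=0x2f, mem[0x04]=0x4e, mem[0x0b]=0x5b

MEM[0x13,0x0d,0x09,0x04,0x0b] = 1e 00 2f 4e 5b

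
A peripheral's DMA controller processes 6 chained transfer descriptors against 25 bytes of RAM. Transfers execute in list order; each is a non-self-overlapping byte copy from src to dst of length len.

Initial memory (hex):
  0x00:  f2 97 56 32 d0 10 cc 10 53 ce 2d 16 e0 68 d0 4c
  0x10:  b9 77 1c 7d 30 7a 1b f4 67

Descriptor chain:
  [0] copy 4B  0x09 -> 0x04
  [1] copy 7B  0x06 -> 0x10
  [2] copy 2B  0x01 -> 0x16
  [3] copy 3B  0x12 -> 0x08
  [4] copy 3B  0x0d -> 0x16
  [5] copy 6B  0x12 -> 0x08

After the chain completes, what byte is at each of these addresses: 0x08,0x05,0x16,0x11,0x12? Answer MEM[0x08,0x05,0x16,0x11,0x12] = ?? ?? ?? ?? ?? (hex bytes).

MEM[0x08,0x05,0x16,0x11,0x12] = 53 2d 68 e0 53

  after D0: wrote 4B at 0x04 = ce2d16e0
  after D1: wrote 7B at 0x10 = 16e053ce2d16e0
  after D2: wrote 2B at 0x16 = 9756
  after D3: wrote 3B at 0x08 = 53ce2d
  after D4: wrote 3B at 0x16 = 68d04c
  after D5: wrote 6B at 0x08 = 53ce2d1668d0
query mem[0x08]=0x53, mem[0x05]=0x2d, mem[0x16]=0x68, mem[0x11]=0xe0, mem[0x12]=0x53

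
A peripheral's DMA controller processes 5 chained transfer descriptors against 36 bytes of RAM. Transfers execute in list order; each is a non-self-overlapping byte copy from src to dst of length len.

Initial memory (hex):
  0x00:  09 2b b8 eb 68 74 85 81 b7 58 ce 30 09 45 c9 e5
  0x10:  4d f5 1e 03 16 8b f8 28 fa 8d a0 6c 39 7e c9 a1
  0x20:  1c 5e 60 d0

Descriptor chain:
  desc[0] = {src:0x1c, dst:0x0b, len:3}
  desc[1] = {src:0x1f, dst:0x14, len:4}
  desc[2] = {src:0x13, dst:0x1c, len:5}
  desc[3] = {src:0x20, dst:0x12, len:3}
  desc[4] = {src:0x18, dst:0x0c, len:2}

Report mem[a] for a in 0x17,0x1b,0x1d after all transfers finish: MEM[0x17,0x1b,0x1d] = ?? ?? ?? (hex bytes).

  after D0: wrote 3B at 0x0b = 397ec9
  after D1: wrote 4B at 0x14 = a11c5e60
  after D2: wrote 5B at 0x1c = 03a11c5e60
  after D3: wrote 3B at 0x12 = 605e60
  after D4: wrote 2B at 0x0c = fa8d
query mem[0x17]=0x60, mem[0x1b]=0x6c, mem[0x1d]=0xa1

MEM[0x17,0x1b,0x1d] = 60 6c a1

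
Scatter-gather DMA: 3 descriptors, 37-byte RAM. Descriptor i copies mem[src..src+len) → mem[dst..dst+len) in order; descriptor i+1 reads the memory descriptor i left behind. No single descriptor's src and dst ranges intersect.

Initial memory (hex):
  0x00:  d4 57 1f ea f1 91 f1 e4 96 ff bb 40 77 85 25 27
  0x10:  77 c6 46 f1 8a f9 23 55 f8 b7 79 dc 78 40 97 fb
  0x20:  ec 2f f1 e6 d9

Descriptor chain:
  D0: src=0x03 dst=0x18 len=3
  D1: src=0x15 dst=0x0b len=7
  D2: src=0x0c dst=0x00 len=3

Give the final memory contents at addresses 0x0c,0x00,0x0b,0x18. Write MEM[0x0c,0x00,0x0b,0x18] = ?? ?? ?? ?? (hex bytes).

D0: mem[0x18..0x1a] <- [ea f1 91]
D1: mem[0x0b..0x11] <- [f9 23 55 ea f1 91 dc]
D2: mem[0x00..0x02] <- [23 55 ea]
query mem[0x0c]=0x23, mem[0x00]=0x23, mem[0x0b]=0xf9, mem[0x18]=0xea

MEM[0x0c,0x00,0x0b,0x18] = 23 23 f9 ea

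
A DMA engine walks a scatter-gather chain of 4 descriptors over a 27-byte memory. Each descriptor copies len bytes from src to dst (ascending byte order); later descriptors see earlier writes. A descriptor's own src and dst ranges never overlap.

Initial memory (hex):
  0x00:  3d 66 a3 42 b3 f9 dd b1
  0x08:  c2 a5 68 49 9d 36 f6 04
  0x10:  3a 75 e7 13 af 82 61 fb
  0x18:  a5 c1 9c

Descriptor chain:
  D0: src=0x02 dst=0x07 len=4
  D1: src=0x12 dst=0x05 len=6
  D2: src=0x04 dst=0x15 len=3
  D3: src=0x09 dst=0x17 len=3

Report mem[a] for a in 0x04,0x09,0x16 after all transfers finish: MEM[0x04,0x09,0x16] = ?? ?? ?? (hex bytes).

D0: mem[0x07..0x0a] <- [a3 42 b3 f9]
D1: mem[0x05..0x0a] <- [e7 13 af 82 61 fb]
D2: mem[0x15..0x17] <- [b3 e7 13]
D3: mem[0x17..0x19] <- [61 fb 49]
query mem[0x04]=0xb3, mem[0x09]=0x61, mem[0x16]=0xe7

MEM[0x04,0x09,0x16] = b3 61 e7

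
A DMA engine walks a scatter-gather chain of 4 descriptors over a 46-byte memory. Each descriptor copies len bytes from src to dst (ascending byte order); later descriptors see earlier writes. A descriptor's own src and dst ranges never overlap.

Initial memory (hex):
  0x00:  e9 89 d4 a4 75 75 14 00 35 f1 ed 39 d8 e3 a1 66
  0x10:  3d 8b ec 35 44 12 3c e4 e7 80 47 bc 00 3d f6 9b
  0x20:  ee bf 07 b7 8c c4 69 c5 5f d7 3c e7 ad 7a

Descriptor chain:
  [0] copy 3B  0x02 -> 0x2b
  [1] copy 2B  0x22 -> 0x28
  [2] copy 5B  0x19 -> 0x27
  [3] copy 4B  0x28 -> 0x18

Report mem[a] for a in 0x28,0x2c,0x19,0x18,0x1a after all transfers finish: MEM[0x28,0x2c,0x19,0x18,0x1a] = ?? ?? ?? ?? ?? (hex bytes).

MEM[0x28,0x2c,0x19,0x18,0x1a] = 47 a4 bc 47 00

[0] 0x02->0x2b len=3 : d4 a4 75
[1] 0x22->0x28 len=2 : 07 b7
[2] 0x19->0x27 len=5 : 80 47 bc 00 3d
[3] 0x28->0x18 len=4 : 47 bc 00 3d
query mem[0x28]=0x47, mem[0x2c]=0xa4, mem[0x19]=0xbc, mem[0x18]=0x47, mem[0x1a]=0x00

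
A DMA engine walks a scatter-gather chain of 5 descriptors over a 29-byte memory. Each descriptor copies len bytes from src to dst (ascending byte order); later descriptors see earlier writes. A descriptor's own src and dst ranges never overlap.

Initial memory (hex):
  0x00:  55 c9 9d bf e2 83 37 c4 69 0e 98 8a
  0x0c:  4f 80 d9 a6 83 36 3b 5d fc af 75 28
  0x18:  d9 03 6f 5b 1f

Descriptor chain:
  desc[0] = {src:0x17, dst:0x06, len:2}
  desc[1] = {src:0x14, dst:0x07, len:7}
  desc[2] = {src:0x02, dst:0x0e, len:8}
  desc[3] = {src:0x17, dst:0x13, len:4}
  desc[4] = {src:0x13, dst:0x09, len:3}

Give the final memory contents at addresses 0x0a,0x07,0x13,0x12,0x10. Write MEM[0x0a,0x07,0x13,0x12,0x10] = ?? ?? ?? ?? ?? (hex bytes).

#0 dst[0x06+2] := {0x28,0xd9}
#1 dst[0x07+7] := {0xfc,0xaf,0x75,0x28,0xd9,0x03,0x6f}
#2 dst[0x0e+8] := {0x9d,0xbf,0xe2,0x83,0x28,0xfc,0xaf,0x75}
#3 dst[0x13+4] := {0x28,0xd9,0x03,0x6f}
#4 dst[0x09+3] := {0x28,0xd9,0x03}
query mem[0x0a]=0xd9, mem[0x07]=0xfc, mem[0x13]=0x28, mem[0x12]=0x28, mem[0x10]=0xe2

MEM[0x0a,0x07,0x13,0x12,0x10] = d9 fc 28 28 e2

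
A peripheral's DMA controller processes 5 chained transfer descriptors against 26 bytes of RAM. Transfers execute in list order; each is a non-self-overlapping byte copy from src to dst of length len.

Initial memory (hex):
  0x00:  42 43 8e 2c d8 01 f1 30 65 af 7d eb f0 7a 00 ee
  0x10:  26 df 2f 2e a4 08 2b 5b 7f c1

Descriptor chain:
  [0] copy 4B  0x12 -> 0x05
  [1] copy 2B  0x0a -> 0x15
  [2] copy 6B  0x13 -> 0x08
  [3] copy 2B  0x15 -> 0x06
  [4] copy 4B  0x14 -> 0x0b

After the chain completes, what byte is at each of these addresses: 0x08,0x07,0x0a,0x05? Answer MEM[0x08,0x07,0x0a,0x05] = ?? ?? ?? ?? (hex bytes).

[0] 0x12->0x05 len=4 : 2f 2e a4 08
[1] 0x0a->0x15 len=2 : 7d eb
[2] 0x13->0x08 len=6 : 2e a4 7d eb 5b 7f
[3] 0x15->0x06 len=2 : 7d eb
[4] 0x14->0x0b len=4 : a4 7d eb 5b
query mem[0x08]=0x2e, mem[0x07]=0xeb, mem[0x0a]=0x7d, mem[0x05]=0x2f

MEM[0x08,0x07,0x0a,0x05] = 2e eb 7d 2f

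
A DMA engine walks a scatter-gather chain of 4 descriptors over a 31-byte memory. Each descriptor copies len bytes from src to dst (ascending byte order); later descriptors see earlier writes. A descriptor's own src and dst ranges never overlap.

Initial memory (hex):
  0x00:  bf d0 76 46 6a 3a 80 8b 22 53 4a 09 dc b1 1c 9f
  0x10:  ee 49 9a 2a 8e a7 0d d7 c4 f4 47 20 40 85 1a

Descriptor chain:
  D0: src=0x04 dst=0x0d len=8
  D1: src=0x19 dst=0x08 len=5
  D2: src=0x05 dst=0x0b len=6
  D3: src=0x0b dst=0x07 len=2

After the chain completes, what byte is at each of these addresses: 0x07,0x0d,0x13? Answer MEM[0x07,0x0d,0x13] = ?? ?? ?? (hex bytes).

[0] 0x04->0x0d len=8 : 6a 3a 80 8b 22 53 4a 09
[1] 0x19->0x08 len=5 : f4 47 20 40 85
[2] 0x05->0x0b len=6 : 3a 80 8b f4 47 20
[3] 0x0b->0x07 len=2 : 3a 80
query mem[0x07]=0x3a, mem[0x0d]=0x8b, mem[0x13]=0x4a

MEM[0x07,0x0d,0x13] = 3a 8b 4a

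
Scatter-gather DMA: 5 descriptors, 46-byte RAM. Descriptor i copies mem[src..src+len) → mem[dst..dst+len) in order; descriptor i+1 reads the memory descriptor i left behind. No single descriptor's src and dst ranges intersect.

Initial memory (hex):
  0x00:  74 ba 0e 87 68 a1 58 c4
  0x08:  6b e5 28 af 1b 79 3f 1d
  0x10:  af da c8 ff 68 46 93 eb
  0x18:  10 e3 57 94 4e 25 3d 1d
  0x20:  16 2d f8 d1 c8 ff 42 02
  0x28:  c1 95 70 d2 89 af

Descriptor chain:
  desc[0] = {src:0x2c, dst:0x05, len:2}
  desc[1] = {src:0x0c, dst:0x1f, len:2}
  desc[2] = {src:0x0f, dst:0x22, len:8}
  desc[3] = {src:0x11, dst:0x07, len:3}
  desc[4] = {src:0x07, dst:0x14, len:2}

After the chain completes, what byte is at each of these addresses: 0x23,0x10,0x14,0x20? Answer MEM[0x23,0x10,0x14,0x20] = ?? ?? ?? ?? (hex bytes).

MEM[0x23,0x10,0x14,0x20] = af af da 79

#0 dst[0x05+2] := {0x89,0xaf}
#1 dst[0x1f+2] := {0x1b,0x79}
#2 dst[0x22+8] := {0x1d,0xaf,0xda,0xc8,0xff,0x68,0x46,0x93}
#3 dst[0x07+3] := {0xda,0xc8,0xff}
#4 dst[0x14+2] := {0xda,0xc8}
query mem[0x23]=0xaf, mem[0x10]=0xaf, mem[0x14]=0xda, mem[0x20]=0x79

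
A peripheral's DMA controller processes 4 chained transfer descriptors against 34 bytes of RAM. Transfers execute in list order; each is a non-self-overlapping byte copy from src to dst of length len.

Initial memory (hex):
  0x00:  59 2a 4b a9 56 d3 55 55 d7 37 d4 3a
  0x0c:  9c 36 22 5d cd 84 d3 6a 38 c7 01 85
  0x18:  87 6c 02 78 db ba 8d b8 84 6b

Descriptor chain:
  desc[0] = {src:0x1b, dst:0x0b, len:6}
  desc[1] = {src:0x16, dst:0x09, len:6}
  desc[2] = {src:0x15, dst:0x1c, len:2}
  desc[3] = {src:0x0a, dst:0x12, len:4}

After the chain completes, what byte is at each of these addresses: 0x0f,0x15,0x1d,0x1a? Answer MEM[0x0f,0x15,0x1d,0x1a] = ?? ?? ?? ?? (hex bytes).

D0: mem[0x0b..0x10] <- [78 db ba 8d b8 84]
D1: mem[0x09..0x0e] <- [01 85 87 6c 02 78]
D2: mem[0x1c..0x1d] <- [c7 01]
D3: mem[0x12..0x15] <- [85 87 6c 02]
query mem[0x0f]=0xb8, mem[0x15]=0x02, mem[0x1d]=0x01, mem[0x1a]=0x02

MEM[0x0f,0x15,0x1d,0x1a] = b8 02 01 02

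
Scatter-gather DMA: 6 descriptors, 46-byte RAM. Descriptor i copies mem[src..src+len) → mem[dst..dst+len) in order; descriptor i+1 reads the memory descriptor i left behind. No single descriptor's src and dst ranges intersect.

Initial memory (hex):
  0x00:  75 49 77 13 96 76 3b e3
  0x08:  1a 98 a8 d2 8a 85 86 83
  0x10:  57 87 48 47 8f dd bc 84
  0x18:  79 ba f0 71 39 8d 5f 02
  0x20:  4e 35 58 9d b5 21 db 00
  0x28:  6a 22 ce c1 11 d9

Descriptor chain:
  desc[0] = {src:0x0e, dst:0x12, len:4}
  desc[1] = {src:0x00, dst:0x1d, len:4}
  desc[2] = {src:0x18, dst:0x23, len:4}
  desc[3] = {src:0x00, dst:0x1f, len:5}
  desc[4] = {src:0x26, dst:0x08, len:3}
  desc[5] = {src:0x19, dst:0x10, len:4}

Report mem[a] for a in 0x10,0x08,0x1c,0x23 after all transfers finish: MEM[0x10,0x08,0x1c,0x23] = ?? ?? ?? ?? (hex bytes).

MEM[0x10,0x08,0x1c,0x23] = ba 71 39 96

#0 dst[0x12+4] := {0x86,0x83,0x57,0x87}
#1 dst[0x1d+4] := {0x75,0x49,0x77,0x13}
#2 dst[0x23+4] := {0x79,0xba,0xf0,0x71}
#3 dst[0x1f+5] := {0x75,0x49,0x77,0x13,0x96}
#4 dst[0x08+3] := {0x71,0x00,0x6a}
#5 dst[0x10+4] := {0xba,0xf0,0x71,0x39}
query mem[0x10]=0xba, mem[0x08]=0x71, mem[0x1c]=0x39, mem[0x23]=0x96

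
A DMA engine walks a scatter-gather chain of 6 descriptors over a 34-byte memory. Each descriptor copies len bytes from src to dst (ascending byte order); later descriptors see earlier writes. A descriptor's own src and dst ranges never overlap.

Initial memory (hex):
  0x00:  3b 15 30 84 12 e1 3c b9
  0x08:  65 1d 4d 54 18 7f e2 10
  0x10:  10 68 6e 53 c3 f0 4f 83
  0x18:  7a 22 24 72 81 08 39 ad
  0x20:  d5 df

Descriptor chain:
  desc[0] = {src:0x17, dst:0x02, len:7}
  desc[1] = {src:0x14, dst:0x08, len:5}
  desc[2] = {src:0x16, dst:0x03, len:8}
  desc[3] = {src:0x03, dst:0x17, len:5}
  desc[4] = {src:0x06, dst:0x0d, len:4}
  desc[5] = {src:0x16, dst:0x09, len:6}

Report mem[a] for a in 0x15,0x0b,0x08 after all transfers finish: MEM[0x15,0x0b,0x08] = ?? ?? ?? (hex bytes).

MEM[0x15,0x0b,0x08] = f0 83 72

D0: mem[0x02..0x08] <- [83 7a 22 24 72 81 08]
D1: mem[0x08..0x0c] <- [c3 f0 4f 83 7a]
D2: mem[0x03..0x0a] <- [4f 83 7a 22 24 72 81 08]
D3: mem[0x17..0x1b] <- [4f 83 7a 22 24]
D4: mem[0x0d..0x10] <- [22 24 72 81]
D5: mem[0x09..0x0e] <- [4f 4f 83 7a 22 24]
query mem[0x15]=0xf0, mem[0x0b]=0x83, mem[0x08]=0x72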